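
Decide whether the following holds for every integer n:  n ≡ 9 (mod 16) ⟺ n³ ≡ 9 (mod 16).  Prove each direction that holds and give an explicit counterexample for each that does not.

Forward direction. Suppose n ≡ 9 (mod 16). Write n = 16j + 9. Then (16j + 9)³ = 4096j³ + 6912j² + 3888j + 729 = 16(256j³ + 432j² + 243j + 45) + 9, so n³ ≡ 9 (mod 16).

Converse. Suppose n³ ≡ 9 (mod 16). The only residue r in {0, …, 15} with r³ ≡ 9 (mod 16) is r = 9, so n ≡ 9 (mod 16).

Both directions hold; the statement is true.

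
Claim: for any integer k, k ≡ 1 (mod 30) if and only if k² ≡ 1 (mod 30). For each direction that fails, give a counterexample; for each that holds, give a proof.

Only the forward implication holds.

[⇒] Suppose k ≡ 1 (mod 30). Write k = 30j + 1. Then (30j + 1)² = 900j² + 60j + 1 = 30(30j² + 2j) + 1, so k² ≡ 1 (mod 30).

[⇐] This fails: take k = 11. Then 11² = 121 ≡ 1 (mod 30), yet 11 ≡ 11 (mod 30), not 1.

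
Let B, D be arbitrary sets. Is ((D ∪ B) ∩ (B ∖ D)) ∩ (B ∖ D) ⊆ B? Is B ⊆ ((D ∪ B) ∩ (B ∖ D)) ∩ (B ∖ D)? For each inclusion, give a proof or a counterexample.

(⊆) holds; (⊇) fails.

Forward inclusion. Let x ∈ ((D ∪ B) ∩ (B ∖ D)) ∩ (B ∖ D). Then x ∈ B and x ∉ D, from which x ∈ B.

Reverse inclusion. This inclusion fails. Take B = {1}, D = {1}; then 1 ∈ B but 1 ∉ ((D ∪ B) ∩ (B ∖ D)) ∩ (B ∖ D).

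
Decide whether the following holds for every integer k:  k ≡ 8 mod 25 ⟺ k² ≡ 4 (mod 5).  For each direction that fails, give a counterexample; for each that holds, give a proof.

Only the forward direction holds.

(⇐) This fails: take k = 2. Then 2² = 4 ≡ 4 (mod 5), yet 2 ≡ 2 (mod 25), not 8.

(⇒) Suppose k ≡ 8 (mod 25). Then k² ≡ 8² = 64 (mod 25), and since 5 ∣ 25, also k² ≡ 4 (mod 5).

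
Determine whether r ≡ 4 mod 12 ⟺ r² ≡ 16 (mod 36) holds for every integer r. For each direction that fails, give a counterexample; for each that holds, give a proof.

(⇒) fails and (⇐) fails.

[⇒] This fails: take r = 16. Then 16 ≡ 4 (mod 12), but 16² = 256 ≡ 4 (mod 36), not 16.

[⇐] This fails: take r = 14. Then 14² = 196 ≡ 16 (mod 36), yet 14 ≡ 2 (mod 12), not 4.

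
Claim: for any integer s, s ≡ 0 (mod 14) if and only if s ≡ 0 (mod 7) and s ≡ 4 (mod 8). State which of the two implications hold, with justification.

(→) This fails: s = 0 gives 0 ≡ 0 (mod 14) but 0 ≡ 0 (mod 8), so the conjunction on the right does not hold.

(←) Conversely, if s ≡ 0 (mod 7) and s ≡ 4 (mod 8), then by the Chinese remainder theorem s ≡ 28 (mod 56). Since 28 ≡ 0 (mod 14) and 14 ∣ 56, we get s ≡ 0 (mod 14).

(⇒) fails; (⇐) holds.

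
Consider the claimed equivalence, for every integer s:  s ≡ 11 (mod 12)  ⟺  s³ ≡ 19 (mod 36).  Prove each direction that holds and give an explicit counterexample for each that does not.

Forward direction. This fails: take s = 11. Then 11 ≡ 11 (mod 12), but 11³ = 1331 ≡ 35 (mod 36), not 19.

Converse. This fails: take s = 7. Then 7³ = 343 ≡ 19 (mod 36), yet 7 ≡ 7 (mod 12), not 11.

(⇒) fails and (⇐) fails.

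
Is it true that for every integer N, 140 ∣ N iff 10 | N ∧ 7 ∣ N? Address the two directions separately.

The forward direction holds; the converse fails.

[⇒] If 140 ∣ N, write N = 140q. Since 140 = 14·10, N = 10·(14q), so 10 ∣ N; and since 140 = 20·7, N = 7·(20q), so 7 ∣ N.

[⇐] This fails: take N = 70. Both 10 ∣ 70 and 7 ∣ 70, yet 70 is not a multiple of 140 (since 70 = 0·140 + 70), so 140 ∤ 70.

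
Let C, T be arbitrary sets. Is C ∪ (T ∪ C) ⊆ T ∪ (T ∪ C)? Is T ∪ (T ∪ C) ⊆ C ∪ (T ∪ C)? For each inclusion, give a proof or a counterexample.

(⟸) Let x ∈ T ∪ (T ∪ C). Then either x ∈ C and x ∉ T; or x ∈ T and x ∉ C; or x ∈ C ∩ T. In each case x ∈ C ∪ (T ∪ C), so T ∪ (T ∪ C) ⊆ C ∪ (T ∪ C).

(⟹) Let x ∈ C ∪ (T ∪ C). Then either x ∈ C and x ∉ T; or x ∈ T and x ∉ C; or x ∈ C ∩ T. In each case x ∈ T ∪ (T ∪ C), so C ∪ (T ∪ C) ⊆ T ∪ (T ∪ C).

Both inclusions hold.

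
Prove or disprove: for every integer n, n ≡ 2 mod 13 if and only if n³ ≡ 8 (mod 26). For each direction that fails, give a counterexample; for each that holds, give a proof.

Both directions fail.

(⇒) This fails: take n = 15. Then 15 ≡ 2 (mod 13), but 15³ = 3375 ≡ 21 (mod 26), not 8.

(⇐) This fails: take n = 6. Then 6³ = 216 ≡ 8 (mod 26), yet 6 ≡ 6 (mod 13), not 2.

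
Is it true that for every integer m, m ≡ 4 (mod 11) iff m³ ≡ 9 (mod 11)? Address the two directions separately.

Converse. Suppose m³ ≡ 9 (mod 11). The only residue r in {0, …, 10} with r³ ≡ 9 (mod 11) is r = 4, so m ≡ 4 (mod 11).

Forward direction. Suppose m ≡ 4 (mod 11). Write m = 11j + 4. Then (11j + 4)³ = 1331j³ + 1452j² + 528j + 64 = 11(121j³ + 132j² + 48j + 5) + 9, so m³ ≡ 9 (mod 11).

Both implications hold.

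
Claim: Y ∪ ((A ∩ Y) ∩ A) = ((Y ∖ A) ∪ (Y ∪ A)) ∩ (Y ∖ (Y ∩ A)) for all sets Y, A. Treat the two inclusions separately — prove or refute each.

Forward inclusion. This inclusion fails. Take Y = {1}, A = {1}; then 1 ∈ Y ∪ ((A ∩ Y) ∩ A) but 1 ∉ ((Y ∖ A) ∪ (Y ∪ A)) ∩ (Y ∖ (Y ∩ A)).

Reverse inclusion. Let x ∈ ((Y ∖ A) ∪ (Y ∪ A)) ∩ (Y ∖ (Y ∩ A)). Then x ∈ Y and x ∉ A, from which x ∈ Y ∪ ((A ∩ Y) ∩ A).

(⊆) fails; (⊇) holds.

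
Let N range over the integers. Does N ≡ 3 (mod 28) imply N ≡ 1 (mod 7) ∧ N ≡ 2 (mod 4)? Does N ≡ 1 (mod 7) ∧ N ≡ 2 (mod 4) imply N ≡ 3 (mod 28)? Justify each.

Both directions fail.

(⟹) This fails: N = 3 gives 3 ≡ 3 (mod 28) but 3 ≡ 3 (mod 7), so the conjunction on the right does not hold.

(⟸) This fails: N = 22 satisfies both congruences on the right (22 ≡ 1 mod 7 and 22 ≡ 2 mod 4) yet 22 ≡ 22 (mod 28), not 3.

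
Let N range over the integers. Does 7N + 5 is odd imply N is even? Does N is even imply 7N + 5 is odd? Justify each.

(→) Suppose 7N + 5 is odd. Since 7 is odd, 7N and N have the same parity, so 7N + 5 ≡ N + 5 (mod 2). As 5 is odd, 7N + 5 is odd exactly when N is even. Thus N is even.

(←) Conversely, suppose N is even; write N = 2j. Then 7N + 5 = 7·(2j) + 5 = 2·7j + 5, which is odd.

Equivalent; both directions hold.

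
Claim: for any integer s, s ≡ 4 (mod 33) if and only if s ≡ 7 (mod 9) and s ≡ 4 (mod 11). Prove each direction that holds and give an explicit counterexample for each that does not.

(→) This fails: s = 4 gives 4 ≡ 4 (mod 33) but 4 ≡ 4 (mod 9), so the conjunction on the right does not hold.

(←) Conversely, if s ≡ 7 (mod 9) and s ≡ 4 (mod 11), then by the Chinese remainder theorem s ≡ 70 (mod 99). Since 70 ≡ 4 (mod 33) and 33 ∣ 99, we get s ≡ 4 (mod 33).

The forward direction fails; the converse holds.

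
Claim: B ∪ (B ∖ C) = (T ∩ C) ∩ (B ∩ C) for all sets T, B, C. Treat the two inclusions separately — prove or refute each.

(⊆) This inclusion fails. Take T = ∅, B = {1}, C = ∅; then 1 ∈ B ∪ (B ∖ C) but 1 ∉ (T ∩ C) ∩ (B ∩ C).

(⊇) Let x ∈ (T ∩ C) ∩ (B ∩ C). Then x ∈ T ∩ B ∩ C, from which x ∈ B ∪ (B ∖ C).

Only the reverse inclusion holds.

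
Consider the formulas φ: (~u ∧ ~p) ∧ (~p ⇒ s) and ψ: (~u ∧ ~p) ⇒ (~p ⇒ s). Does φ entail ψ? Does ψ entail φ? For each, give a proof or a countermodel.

(⇒) Assume the antecedent. If s is true, (~u ∧ ~p) ⇒ (~p ⇒ s) reduces to true regardless of the other variables. If s is false, the antecedent cannot hold. Either way (~u ∧ ~p) ⇒ (~p ⇒ s) holds.

(⇐) This fails. Under s = F, p = T, u = F, the left side is false but the right side is true.

Only the forward implication holds.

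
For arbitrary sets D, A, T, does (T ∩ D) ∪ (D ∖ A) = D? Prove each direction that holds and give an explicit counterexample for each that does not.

(⊆) holds; (⊇) fails.

(⊆) Let x ∈ (T ∩ D) ∪ (D ∖ A). Then either x ∈ D and x ∉ A, T; or x ∈ D ∩ T and x ∉ A; or x ∈ D ∩ A ∩ T. In each case x ∈ D, so (T ∩ D) ∪ (D ∖ A) ⊆ D.

(⊇) This inclusion fails. Take D = {1}, A = {1}, T = ∅; then 1 ∈ D but 1 ∉ (T ∩ D) ∪ (D ∖ A).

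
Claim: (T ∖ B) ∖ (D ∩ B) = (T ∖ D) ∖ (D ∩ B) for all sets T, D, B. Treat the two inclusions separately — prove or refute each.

(⊆) This inclusion fails. Take T = {1}, D = {1}, B = ∅; then 1 ∈ (T ∖ B) ∖ (D ∩ B) but 1 ∉ (T ∖ D) ∖ (D ∩ B).

(⊇) This inclusion fails. Take T = {1}, D = ∅, B = {1}; then 1 ∈ (T ∖ D) ∖ (D ∩ B) but 1 ∉ (T ∖ B) ∖ (D ∩ B).

Neither inclusion holds.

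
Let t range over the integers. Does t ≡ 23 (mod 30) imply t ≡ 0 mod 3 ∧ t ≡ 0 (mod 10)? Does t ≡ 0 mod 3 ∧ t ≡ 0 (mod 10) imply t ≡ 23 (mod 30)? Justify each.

(→) This fails: t = 23 gives 23 ≡ 23 (mod 30) but 23 ≡ 2 (mod 3), so the conjunction on the right does not hold.

(←) This fails: t = 0 satisfies both congruences on the right (0 ≡ 0 mod 3 and 0 ≡ 0 mod 10) yet 0 ≡ 0 (mod 30), not 23.

Neither direction holds.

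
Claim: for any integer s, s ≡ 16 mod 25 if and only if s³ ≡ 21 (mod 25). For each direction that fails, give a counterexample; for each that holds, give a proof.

Equivalent; both directions hold.

(→) Suppose s ≡ 16 mod 25. Write s = 25j + 16. Then (25j + 16)³ = 15625j³ + 30000j² + 19200j + 4096 = 25(625j³ + 1200j² + 768j + 163) + 21, so s³ ≡ 21 (mod 25).

(←) Conversely, suppose s³ ≡ 21 (mod 25). The only residue r in {0, …, 24} with r³ ≡ 21 (mod 25) is r = 16, so s ≡ 16 (mod 25).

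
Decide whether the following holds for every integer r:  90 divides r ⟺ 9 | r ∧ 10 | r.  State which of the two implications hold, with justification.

[⇒] If 90 ∣ r, write r = 90q. Since 90 = 10·9, r = 9·(10q), so 9 ∣ r; and since 90 = 9·10, r = 10·(9q), so 10 ∣ r.

[⇐] Suppose 9 ∣ r and 10 ∣ r. Any common multiple of 9 and 10 is a multiple of their lcm; here gcd(9, 10) = 1, so lcm(9, 10) = 9·10 = 90, so 90 ∣ r.

Equivalent; both directions hold.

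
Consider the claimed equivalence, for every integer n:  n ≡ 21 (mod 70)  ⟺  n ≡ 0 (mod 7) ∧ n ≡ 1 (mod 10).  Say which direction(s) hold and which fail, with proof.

(→) Suppose n ≡ 21 (mod 70); write n = 70j + 21. Since 7 ∣ 70, reducing mod 7 gives n ≡ 21 ≡ 0 (mod 7); since 10 ∣ 70, reducing mod 10 gives n ≡ 21 ≡ 1 (mod 10).

(←) Conversely, if n ≡ 0 (mod 7) and n ≡ 1 (mod 10), then by the Chinese remainder theorem n ≡ 21 (mod 70). This is exactly n ≡ 21 (mod 70).

Both directions hold; the statement is true.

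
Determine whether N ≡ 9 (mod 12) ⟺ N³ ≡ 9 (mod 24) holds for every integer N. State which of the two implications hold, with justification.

Only the reverse direction holds.

Forward direction. This fails: take N = 21. Then 21 ≡ 9 (mod 12), but 21³ = 9261 ≡ 21 (mod 24), not 9.

Converse. The residues r modulo 24 with r³ ≡ 9 (mod 24) are exactly {9}, and each is ≡ 9 (mod 12).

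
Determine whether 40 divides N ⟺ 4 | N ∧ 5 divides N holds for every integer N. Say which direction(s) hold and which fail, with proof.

[⇒] If 40 ∣ N, write N = 40q. Since 40 = 10·4, N = 4·(10q), so 4 ∣ N; and since 40 = 8·5, N = 5·(8q), so 5 ∣ N.

[⇐] This fails: take N = 20. Both 4 ∣ 20 and 5 ∣ 20, yet 20 is not a multiple of 40 (since 20 = 0·40 + 20), so 40 ∤ 20.

(⇒) holds; (⇐) fails.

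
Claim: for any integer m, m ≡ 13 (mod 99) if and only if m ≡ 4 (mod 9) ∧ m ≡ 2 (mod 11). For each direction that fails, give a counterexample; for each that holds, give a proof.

Forward direction. Suppose m ≡ 13 (mod 99); write m = 99j + 13. Since 9 ∣ 99, reducing mod 9 gives m ≡ 13 ≡ 4 (mod 9); since 11 ∣ 99, reducing mod 11 gives m ≡ 13 ≡ 2 (mod 11).

Converse. If m ≡ 4 (mod 9) and m ≡ 2 (mod 11), then by the Chinese remainder theorem m ≡ 13 (mod 99). This is exactly m ≡ 13 (mod 99).

Both implications hold.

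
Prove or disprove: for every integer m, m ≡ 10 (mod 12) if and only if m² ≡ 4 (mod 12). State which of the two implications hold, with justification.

[⇐] This fails: take m = 2. Then 2² = 4 ≡ 4 (mod 12), yet 2 ≡ 2 (mod 12), not 10.

[⇒] Suppose m ≡ 10 (mod 12). Write m = 12j + 10. Then (12j + 10)² = 144j² + 240j + 100 = 12(12j² + 20j + 8) + 4, so m² ≡ 4 (mod 12).

Not equivalent: only (⇒) holds.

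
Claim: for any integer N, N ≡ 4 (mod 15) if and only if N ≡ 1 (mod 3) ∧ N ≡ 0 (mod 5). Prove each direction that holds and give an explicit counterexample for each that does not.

Both directions fail.

(⟹) This fails: N = 4 gives 4 ≡ 4 (mod 15) but 4 ≡ 4 (mod 5), so the conjunction on the right does not hold.

(⟸) This fails: N = 10 satisfies both congruences on the right (10 ≡ 1 mod 3 and 10 ≡ 0 mod 5) yet 10 ≡ 10 (mod 15), not 4.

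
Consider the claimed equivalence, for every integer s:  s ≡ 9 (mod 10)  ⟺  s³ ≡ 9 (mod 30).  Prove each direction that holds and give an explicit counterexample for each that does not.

The forward direction fails; the converse holds.

[⇒] This fails: take s = 19. Then 19 ≡ 9 (mod 10), but 19³ = 6859 ≡ 19 (mod 30), not 9.

[⇐] Conversely, the residues r modulo 30 with r³ ≡ 9 (mod 30) are exactly {9}, and each is ≡ 9 (mod 10).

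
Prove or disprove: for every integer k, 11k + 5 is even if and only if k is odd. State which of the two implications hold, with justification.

[⇐] Suppose k is odd; write k = 2j + 1. Then 11k + 5 = 11·(2j + 1) + 5 = 2·11j + 16, which is even.

[⇒] Suppose 11k + 5 is even. Since 11 is odd, 11k and k have the same parity, so 11k + 5 ≡ k + 5 (mod 2). As 5 is odd, 11k + 5 is even exactly when k is odd. Thus k is odd.

Equivalent; both directions hold.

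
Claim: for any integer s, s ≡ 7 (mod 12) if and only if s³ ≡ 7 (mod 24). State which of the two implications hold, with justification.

(→) This fails: take s = 19. Then 19 ≡ 7 (mod 12), but 19³ = 6859 ≡ 19 (mod 24), not 7.

(←) Conversely, the residues r modulo 24 with r³ ≡ 7 (mod 24) are exactly {7}, and each is ≡ 7 (mod 12).

Only the reverse direction holds.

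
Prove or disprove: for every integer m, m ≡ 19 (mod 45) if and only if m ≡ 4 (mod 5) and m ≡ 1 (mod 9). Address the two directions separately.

(⇒) Suppose m ≡ 19 (mod 45); write m = 45j + 19. Since 5 ∣ 45, reducing mod 5 gives m ≡ 19 ≡ 4 (mod 5); since 9 ∣ 45, reducing mod 9 gives m ≡ 19 ≡ 1 (mod 9).

(⇐) Conversely, if m ≡ 4 (mod 5) and m ≡ 1 (mod 9), then by the Chinese remainder theorem m ≡ 19 (mod 45). This is exactly m ≡ 19 (mod 45).

Equivalent; both directions hold.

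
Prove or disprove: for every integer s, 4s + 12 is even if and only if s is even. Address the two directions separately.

Only the reverse direction holds.

(←) Suppose s is even. Since 4 is even, 4s is even for every s, so 4s + 12 has the same parity as 12, which is even. Hence 4s + 12 is even.

(→) This fails: take s = 1. Then 4s + 12 = 16, which is even, yet s = 1 is odd, not even.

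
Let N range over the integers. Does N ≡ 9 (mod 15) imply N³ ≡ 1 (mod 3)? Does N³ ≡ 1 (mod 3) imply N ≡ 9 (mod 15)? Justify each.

Neither implication holds.

Forward direction. This fails: take N = 9. Then 9 ≡ 9 (mod 15), but 9³ = 729 ≡ 0 (mod 3), not 1.

Converse. This fails: take N = 1. Then 1³ = 1 ≡ 1 (mod 3), yet 1 ≡ 1 (mod 15), not 9.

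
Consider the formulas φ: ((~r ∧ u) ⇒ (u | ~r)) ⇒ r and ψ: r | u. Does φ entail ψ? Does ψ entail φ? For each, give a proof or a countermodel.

Only the forward implication holds.

(⇒) Assume the antecedent. If r is true, r | u reduces to true regardless of the other variables. If r is false, the antecedent cannot hold. Either way r | u holds.

(⇐) This fails. Under r = F, u = T, the left side is false but the right side is true.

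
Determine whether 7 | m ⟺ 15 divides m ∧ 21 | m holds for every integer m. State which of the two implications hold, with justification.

(⟹) This fails: take m = 7. Certainly 7 ∣ 7, but 15 ∤ 7.

(⟸) Suppose 15 ∣ m and 21 ∣ m. Any common multiple of 15 and 21 is a multiple of their lcm; here lcm(15, 21) = 15·21/gcd(15, 21) = 315/3 = 105, so 105 ∣ m. Since 7 ∣ 105, it follows that 7 ∣ m.

Only the reverse direction holds.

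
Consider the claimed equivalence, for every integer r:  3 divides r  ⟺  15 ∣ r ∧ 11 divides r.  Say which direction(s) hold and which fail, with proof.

Not equivalent: only (⇐) holds.

(⇒) This fails: take r = 3. Certainly 3 ∣ 3, but 15 ∤ 3.

(⇐) Suppose 15 ∣ r and 11 ∣ r. Any common multiple of 15 and 11 is a multiple of their lcm; here gcd(15, 11) = 1, so lcm(15, 11) = 15·11 = 165, so 165 ∣ r. Since 3 ∣ 165, it follows that 3 ∣ r.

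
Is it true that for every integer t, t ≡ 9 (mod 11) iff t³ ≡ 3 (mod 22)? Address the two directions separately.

[⇒] This fails: take t = 20. Then 20 ≡ 9 (mod 11), but 20³ = 8000 ≡ 14 (mod 22), not 3.

[⇐] Conversely, the residues r modulo 22 with r³ ≡ 3 (mod 22) are exactly {9}, and each is ≡ 9 (mod 11).

(⇒) fails; (⇐) holds.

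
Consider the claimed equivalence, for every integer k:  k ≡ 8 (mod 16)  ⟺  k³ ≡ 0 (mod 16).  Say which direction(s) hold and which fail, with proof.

Converse. This fails: take k = 0. Then 0³ = 0 ≡ 0 (mod 16), yet 0 ≡ 0 (mod 16), not 8.

Forward direction. Suppose k ≡ 8 (mod 16). Write k = 16j + 8. Then (16j + 8)³ = 4096j³ + 6144j² + 3072j + 512 = 16(256j³ + 384j² + 192j + 32) + 0, so k³ ≡ 0 (mod 16).

The forward direction holds; the converse fails.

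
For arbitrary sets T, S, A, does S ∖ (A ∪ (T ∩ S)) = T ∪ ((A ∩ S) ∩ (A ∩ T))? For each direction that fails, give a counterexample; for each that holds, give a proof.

(⟹) This inclusion fails. Take T = ∅, S = {1}, A = ∅; then 1 ∈ S ∖ (A ∪ (T ∩ S)) but 1 ∉ T ∪ ((A ∩ S) ∩ (A ∩ T)).

(⟸) This inclusion fails. Take T = {1}, S = ∅, A = ∅; then 1 ∈ T ∪ ((A ∩ S) ∩ (A ∩ T)) but 1 ∉ S ∖ (A ∪ (T ∩ S)).

Neither inclusion holds.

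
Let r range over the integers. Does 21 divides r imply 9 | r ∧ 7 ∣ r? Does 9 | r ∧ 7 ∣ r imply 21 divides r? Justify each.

(⟹) This fails: take r = 21. Certainly 21 ∣ 21, but 9 ∤ 21.

(⟸) Suppose 9 ∣ r and 7 ∣ r. Any common multiple of 9 and 7 is a multiple of their lcm; here gcd(9, 7) = 1, so lcm(9, 7) = 9·7 = 63, so 63 ∣ r. Since 21 ∣ 63, it follows that 21 ∣ r.

The forward direction fails; the converse holds.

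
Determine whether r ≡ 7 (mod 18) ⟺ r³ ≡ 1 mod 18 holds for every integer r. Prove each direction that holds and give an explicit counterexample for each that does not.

Only the forward direction holds.

(⟹) Suppose r ≡ 7 (mod 18). Write r = 18j + 7. Then (18j + 7)³ = 5832j³ + 6804j² + 2646j + 343 = 18(324j³ + 378j² + 147j + 19) + 1, so r³ ≡ 1 (mod 18).

(⟸) This fails: take r = 1. Then 1³ = 1 ≡ 1 (mod 18), yet 1 ≡ 1 (mod 18), not 7.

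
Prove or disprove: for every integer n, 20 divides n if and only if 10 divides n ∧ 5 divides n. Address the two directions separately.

(⟹) If 20 ∣ n, write n = 20q. Since 20 = 2·10, n = 10·(2q), so 10 ∣ n; and since 20 = 4·5, n = 5·(4q), so 5 ∣ n.

(⟸) This fails: take n = 10. Both 10 ∣ 10 and 5 ∣ 10, yet 10 is not a multiple of 20 (since 10 = 0·20 + 10), so 20 ∤ 10.

(⇒) holds; (⇐) fails.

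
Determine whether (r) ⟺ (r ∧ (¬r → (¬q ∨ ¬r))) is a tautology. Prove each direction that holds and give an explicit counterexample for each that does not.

Forward direction. Assume the antecedent. If r is true, r ∧ (¬r → (¬q ∨ ¬r)) reduces to true regardless of the other variables. If r is false, the antecedent cannot hold. Either way r ∧ (¬r → (¬q ∨ ¬r)) holds.

Converse. Assume the antecedent. If r is true, r reduces to true regardless of the other variables. If r is false, the antecedent cannot hold. Either way r holds.

Both implications hold.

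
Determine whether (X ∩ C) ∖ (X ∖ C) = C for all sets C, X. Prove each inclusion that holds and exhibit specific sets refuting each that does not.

(⊆) Let x ∈ (X ∩ C) ∖ (X ∖ C). Then x ∈ C ∩ X, from which x ∈ C.

(⊇) This inclusion fails. Take C = {1}, X = ∅; then 1 ∈ C but 1 ∉ (X ∩ C) ∖ (X ∖ C).

(⊆) holds; (⊇) fails.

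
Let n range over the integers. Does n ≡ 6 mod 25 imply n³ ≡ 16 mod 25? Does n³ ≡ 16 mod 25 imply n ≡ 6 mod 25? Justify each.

Both directions hold.

(⇒) Suppose n ≡ 6 mod 25. Write n = 25j + 6. Then (25j + 6)³ = 15625j³ + 11250j² + 2700j + 216 = 25(625j³ + 450j² + 108j + 8) + 16, so n³ ≡ 16 (mod 25).

(⇐) Conversely, suppose n³ ≡ 16 (mod 25). The only residue r in {0, …, 24} with r³ ≡ 16 (mod 25) is r = 6, so n ≡ 6 (mod 25).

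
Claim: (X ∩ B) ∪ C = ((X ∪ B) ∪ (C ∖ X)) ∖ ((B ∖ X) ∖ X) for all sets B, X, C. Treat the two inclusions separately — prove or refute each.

(⊆) This inclusion fails. Take B = {1}, X = ∅, C = {1}; then 1 ∈ (X ∩ B) ∪ C but 1 ∉ ((X ∪ B) ∪ (C ∖ X)) ∖ ((B ∖ X) ∖ X).

(⊇) This inclusion fails. Take B = ∅, X = {1}, C = ∅; then 1 ∈ ((X ∪ B) ∪ (C ∖ X)) ∖ ((B ∖ X) ∖ X) but 1 ∉ (X ∩ B) ∪ C.

Neither inclusion holds.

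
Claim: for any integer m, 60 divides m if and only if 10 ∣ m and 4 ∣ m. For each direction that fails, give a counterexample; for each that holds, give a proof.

Only the forward direction holds.

(→) If 60 ∣ m, write m = 60q. Since 60 = 6·10, m = 10·(6q), so 10 ∣ m; and since 60 = 15·4, m = 4·(15q), so 4 ∣ m.

(←) This fails: take m = 20. Both 10 ∣ 20 and 4 ∣ 20, yet 20 is not a multiple of 60 (since 20 = 0·60 + 20), so 60 ∤ 20.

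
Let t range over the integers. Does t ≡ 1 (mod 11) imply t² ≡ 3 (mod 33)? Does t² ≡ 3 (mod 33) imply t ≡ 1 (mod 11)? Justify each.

[⇒] This fails: take t = 1. Then 1 ≡ 1 (mod 11), but 1² = 1 ≡ 1 (mod 33), not 3.

[⇐] This fails: take t = 6. Then 6² = 36 ≡ 3 (mod 33), yet 6 ≡ 6 (mod 11), not 1.

Both directions fail.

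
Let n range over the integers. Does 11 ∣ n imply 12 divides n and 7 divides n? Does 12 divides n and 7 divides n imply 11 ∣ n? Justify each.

Forward direction. This fails: take n = 11. Certainly 11 ∣ 11, but 12 ∤ 11.

Converse. This fails: take n = 84. Both 12 ∣ 84 and 7 ∣ 84, yet 84 is not a multiple of 11 (since 84 = 7·11 + 7), so 11 ∤ 84.

(⇒) fails and (⇐) fails.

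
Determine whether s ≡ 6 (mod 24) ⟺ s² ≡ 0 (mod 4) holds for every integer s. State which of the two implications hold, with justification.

Not equivalent: only (⇒) holds.

(⟹) Suppose s ≡ 6 (mod 24). Then s² ≡ 6² = 36 (mod 24), and since 4 ∣ 24, also s² ≡ 0 (mod 4).

(⟸) This fails: take s = 0. Then 0² = 0 ≡ 0 (mod 4), yet 0 ≡ 0 (mod 24), not 6.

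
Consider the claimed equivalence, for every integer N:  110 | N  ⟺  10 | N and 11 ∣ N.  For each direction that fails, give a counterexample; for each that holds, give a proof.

(⟹) If 110 ∣ N, write N = 110q. Since 110 = 11·10, N = 10·(11q), so 10 ∣ N; and since 110 = 10·11, N = 11·(10q), so 11 ∣ N.

(⟸) Suppose 10 ∣ N and 11 ∣ N. Any common multiple of 10 and 11 is a multiple of their lcm; here gcd(10, 11) = 1, so lcm(10, 11) = 10·11 = 110, so 110 ∣ N.

Both directions hold; the statement is true.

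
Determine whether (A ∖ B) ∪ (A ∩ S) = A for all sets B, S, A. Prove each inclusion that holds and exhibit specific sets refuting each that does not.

(⟹) Let x ∈ (A ∖ B) ∪ (A ∩ S). Then either x ∈ A and x ∉ B, S; or x ∈ S ∩ A and x ∉ B; or x ∈ B ∩ S ∩ A. In each case x ∈ A, so (A ∖ B) ∪ (A ∩ S) ⊆ A.

(⟸) This inclusion fails. Take B = {1}, S = ∅, A = {1}; then 1 ∈ A but 1 ∉ (A ∖ B) ∪ (A ∩ S).

(⊆) holds; (⊇) fails.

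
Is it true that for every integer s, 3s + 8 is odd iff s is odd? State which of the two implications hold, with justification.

Both directions hold; the statement is true.

Forward direction. Suppose 3s + 8 is odd. Since 3 is odd, 3s and s have the same parity, so 3s + 8 ≡ s + 8 (mod 2). As 8 is even, 3s + 8 is odd exactly when s is odd. Thus s is odd.

Converse. Suppose s is odd; write s = 2j + 1. Then 3s + 8 = 3·(2j + 1) + 8 = 2·3j + 11, which is odd.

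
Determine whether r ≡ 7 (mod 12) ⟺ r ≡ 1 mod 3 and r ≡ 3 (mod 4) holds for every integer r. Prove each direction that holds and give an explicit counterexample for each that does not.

(⇒) Suppose r ≡ 7 (mod 12); write r = 12j + 7. Since 3 ∣ 12, reducing mod 3 gives r ≡ 7 ≡ 1 (mod 3); since 4 ∣ 12, reducing mod 4 gives r ≡ 7 ≡ 3 (mod 4).

(⇐) Conversely, if r ≡ 1 (mod 3) and r ≡ 3 (mod 4), then by the Chinese remainder theorem r ≡ 7 (mod 12). This is exactly r ≡ 7 (mod 12).

Both directions hold; the statement is true.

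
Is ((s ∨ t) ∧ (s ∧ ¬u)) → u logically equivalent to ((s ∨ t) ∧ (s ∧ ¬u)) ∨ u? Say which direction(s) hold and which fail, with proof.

(⇒) fails and (⇐) fails.

(→) This fails. Under u = F, s = F, t = F, the left side is true but the right side is false.

(←) This fails. Under u = F, s = T, t = F, the left side is false but the right side is true.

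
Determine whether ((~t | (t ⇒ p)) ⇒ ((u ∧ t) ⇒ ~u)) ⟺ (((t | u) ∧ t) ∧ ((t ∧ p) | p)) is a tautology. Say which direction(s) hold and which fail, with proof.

Neither direction holds.

Forward direction. This fails. Under t = F, p = F, u = F, the left side is true but the right side is false.

Converse. This fails. Under t = T, p = T, u = T, the left side is false but the right side is true.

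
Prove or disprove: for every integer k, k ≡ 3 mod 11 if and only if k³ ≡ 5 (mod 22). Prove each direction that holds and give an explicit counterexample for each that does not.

(←) The residues r modulo 22 with r³ ≡ 5 (mod 22) are exactly {3}, and each is ≡ 3 (mod 11).

(→) This fails: take k = 14. Then 14 ≡ 3 (mod 11), but 14³ = 2744 ≡ 16 (mod 22), not 5.

Only the converse holds.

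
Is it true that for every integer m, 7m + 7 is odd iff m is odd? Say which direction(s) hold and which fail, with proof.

(⇒) fails and (⇐) fails.

Forward direction. This fails: m = 0 gives 7m + 7 = 7, which is odd, but 0 is even, not odd.

Converse. This also fails: m = 5 is odd, but 7m + 7 = 42 is even, not odd.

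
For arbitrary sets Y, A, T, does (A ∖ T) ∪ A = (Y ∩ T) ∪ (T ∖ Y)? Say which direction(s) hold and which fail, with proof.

Forward inclusion. This inclusion fails. Take Y = ∅, A = {1}, T = ∅; then 1 ∈ (A ∖ T) ∪ A but 1 ∉ (Y ∩ T) ∪ (T ∖ Y).

Reverse inclusion. This inclusion fails. Take Y = ∅, A = ∅, T = {1}; then 1 ∈ (Y ∩ T) ∪ (T ∖ Y) but 1 ∉ (A ∖ T) ∪ A.

Both inclusions fail.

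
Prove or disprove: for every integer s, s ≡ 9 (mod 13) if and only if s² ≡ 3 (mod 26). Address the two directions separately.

(⇒) fails and (⇐) fails.

Forward direction. This fails: take s = 22. Then 22 ≡ 9 (mod 13), but 22² = 484 ≡ 16 (mod 26), not 3.

Converse. This fails: take s = 17. Then 17² = 289 ≡ 3 (mod 26), yet 17 ≡ 4 (mod 13), not 9.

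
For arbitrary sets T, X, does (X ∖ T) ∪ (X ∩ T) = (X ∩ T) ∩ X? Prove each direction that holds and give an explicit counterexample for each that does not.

(⟸) Let x ∈ (X ∩ T) ∩ X. Then x ∈ T ∩ X, from which x ∈ (X ∖ T) ∪ (X ∩ T).

(⟹) This inclusion fails. Take T = ∅, X = {1}; then 1 ∈ (X ∖ T) ∪ (X ∩ T) but 1 ∉ (X ∩ T) ∩ X.

The sets are not equal: only the reverse inclusion holds.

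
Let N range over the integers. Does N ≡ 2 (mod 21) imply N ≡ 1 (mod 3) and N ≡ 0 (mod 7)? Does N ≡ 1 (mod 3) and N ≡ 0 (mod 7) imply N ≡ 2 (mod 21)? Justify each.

Both directions fail.

(→) This fails: N = 2 gives 2 ≡ 2 (mod 21) but 2 ≡ 2 (mod 3), so the conjunction on the right does not hold.

(←) This fails: N = 7 satisfies both congruences on the right (7 ≡ 1 mod 3 and 7 ≡ 0 mod 7) yet 7 ≡ 7 (mod 21), not 2.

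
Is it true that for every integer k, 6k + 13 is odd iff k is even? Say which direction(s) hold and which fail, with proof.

Not equivalent: only (⇐) holds.

(⟹) This fails: take k = 3. Then 6k + 13 = 31, which is odd, yet k = 3 is odd, not even.

(⟸) Suppose k is even. Since 6 is even, 6k is even for every k, so 6k + 13 has the same parity as 13, which is odd. Hence 6k + 13 is odd.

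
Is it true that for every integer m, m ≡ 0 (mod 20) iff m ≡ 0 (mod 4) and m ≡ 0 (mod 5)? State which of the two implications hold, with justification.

Both directions hold; the statement is true.

(⇒) Suppose m ≡ 0 (mod 20); write m = 20j + 0. Since 4 ∣ 20, reducing mod 4 gives m ≡ 0 (mod 4); since 5 ∣ 20, reducing mod 5 gives m ≡ 0 (mod 5).

(⇐) Conversely, if m ≡ 0 (mod 4) and m ≡ 0 (mod 5), then by the Chinese remainder theorem m ≡ 0 (mod 20). This is exactly m ≡ 0 (mod 20).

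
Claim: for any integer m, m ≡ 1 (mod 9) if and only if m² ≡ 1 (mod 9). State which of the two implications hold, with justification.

Only the forward implication holds.

(⟹) Suppose m ≡ 1 (mod 9). Write m = 9j + 1. Then (9j + 1)² = 81j² + 18j + 1 = 9(9j² + 2j) + 1, so m² ≡ 1 (mod 9).

(⟸) This fails: take m = 8. Then 8² = 64 ≡ 1 (mod 9), yet 8 ≡ 8 (mod 9), not 1.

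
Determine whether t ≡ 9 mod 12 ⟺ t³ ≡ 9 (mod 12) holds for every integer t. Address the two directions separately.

The biconditional holds.

(⇒) Suppose t ≡ 9 mod 12. Write t = 12j + 9. Then (12j + 9)³ = 1728j³ + 3888j² + 2916j + 729 = 12(144j³ + 324j² + 243j + 60) + 9, so t³ ≡ 9 (mod 12).

(⇐) For the converse, argue contrapositively. If t ≢ 9 (mod 12), then t is congruent to one of 0, 1, 2, 3, 4, 5, 6, 7, 8, 10, 11 modulo 12, and these give t³ ≡ 0, 1, 8, 3, 4, 5, 0, 7, 8, 4, 11 respectively — never 9.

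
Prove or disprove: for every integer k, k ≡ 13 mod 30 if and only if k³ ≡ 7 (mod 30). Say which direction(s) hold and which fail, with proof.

Both implications hold.

Forward direction. Suppose k ≡ 13 mod 30. Write k = 30j + 13. Then (30j + 13)³ = 27000j³ + 35100j² + 15210j + 2197 = 30(900j³ + 1170j² + 507j + 73) + 7, so k³ ≡ 7 (mod 30).

Converse. Suppose k³ ≡ 7 (mod 30). The only residue r in {0, …, 29} with r³ ≡ 7 (mod 30) is r = 13, so k ≡ 13 (mod 30).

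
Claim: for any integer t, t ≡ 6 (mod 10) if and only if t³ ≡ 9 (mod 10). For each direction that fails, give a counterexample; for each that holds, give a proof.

(⟹) This fails: take t = 6. Then 6 ≡ 6 (mod 10), but 6³ = 216 ≡ 6 (mod 10), not 9.

(⟸) This fails: take t = 9. Then 9³ = 729 ≡ 9 (mod 10), yet 9 ≡ 9 (mod 10), not 6.

Neither implication holds.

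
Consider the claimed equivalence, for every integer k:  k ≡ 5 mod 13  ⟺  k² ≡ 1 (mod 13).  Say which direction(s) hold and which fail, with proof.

Forward direction. This fails: take k = 5. Then 5 ≡ 5 (mod 13), but 5² = 25 ≡ 12 (mod 13), not 1.

Converse. This fails: take k = 1. Then 1² = 1 ≡ 1 (mod 13), yet 1 ≡ 1 (mod 13), not 5.

(⇒) fails and (⇐) fails.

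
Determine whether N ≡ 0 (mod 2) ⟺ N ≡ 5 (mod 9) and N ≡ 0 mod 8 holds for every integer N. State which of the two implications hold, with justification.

The forward direction fails; the converse holds.

(⇒) This fails: N = 0 gives 0 ≡ 0 (mod 2) but 0 ≡ 0 (mod 9), so the conjunction on the right does not hold.

(⇐) Conversely, if N ≡ 5 (mod 9) and N ≡ 0 (mod 8), then by the Chinese remainder theorem N ≡ 32 (mod 72). Since 32 ≡ 0 (mod 2) and 2 ∣ 72, we get N ≡ 0 (mod 2).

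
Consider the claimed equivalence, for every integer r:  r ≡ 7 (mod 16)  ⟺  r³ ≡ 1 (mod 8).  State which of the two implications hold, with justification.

(→) This fails: take r = 7. Then 7 ≡ 7 (mod 16), but 7³ = 343 ≡ 7 (mod 8), not 1.

(←) This fails: take r = 1. Then 1³ = 1 ≡ 1 (mod 8), yet 1 ≡ 1 (mod 16), not 7.

Both directions fail.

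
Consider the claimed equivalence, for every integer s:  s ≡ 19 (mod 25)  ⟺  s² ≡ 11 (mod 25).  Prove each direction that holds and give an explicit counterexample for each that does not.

Not equivalent: only (⇒) holds.

[⇒] Suppose s ≡ 19 (mod 25). Write s = 25j + 19. Then (25j + 19)² = 625j² + 950j + 361 = 25(25j² + 38j + 14) + 11, so s² ≡ 11 (mod 25).

[⇐] This fails: take s = 6. Then 6² = 36 ≡ 11 (mod 25), yet 6 ≡ 6 (mod 25), not 19.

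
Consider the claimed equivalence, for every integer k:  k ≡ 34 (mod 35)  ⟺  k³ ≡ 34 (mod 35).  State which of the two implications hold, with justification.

[⇒] Suppose k ≡ 34 (mod 35). Write k = 35j + 34. Then (35j + 34)³ = 42875j³ + 124950j² + 121380j + 39304 = 35(1225j³ + 3570j² + 3468j + 1122) + 34, so k³ ≡ 34 (mod 35).

[⇐] This fails: take k = 19. Then 19³ = 6859 ≡ 34 (mod 35), yet 19 ≡ 19 (mod 35), not 34.

Only the forward implication holds.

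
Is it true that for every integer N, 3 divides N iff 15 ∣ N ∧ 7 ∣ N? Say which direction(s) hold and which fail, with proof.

Not equivalent: only (⇐) holds.

(→) This fails: take N = 3. Certainly 3 ∣ 3, but 15 ∤ 3.

(←) Suppose 15 ∣ N and 7 ∣ N. Any common multiple of 15 and 7 is a multiple of their lcm; here gcd(15, 7) = 1, so lcm(15, 7) = 15·7 = 105, so 105 ∣ N. Since 3 ∣ 105, it follows that 3 ∣ N.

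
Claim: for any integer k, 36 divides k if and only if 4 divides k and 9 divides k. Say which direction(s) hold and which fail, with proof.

The biconditional holds.

(←) Suppose 4 ∣ k and 9 ∣ k. Any common multiple of 4 and 9 is a multiple of their lcm; here gcd(4, 9) = 1, so lcm(4, 9) = 4·9 = 36, so 36 ∣ k.

(→) If 36 ∣ k, write k = 36q. Since 36 = 9·4, k = 4·(9q), so 4 ∣ k; and since 36 = 4·9, k = 9·(4q), so 9 ∣ k.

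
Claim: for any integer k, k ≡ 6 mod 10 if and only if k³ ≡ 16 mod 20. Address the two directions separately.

The biconditional holds.

Forward direction. Suppose k ≡ 6 (mod 10). Working modulo 20, k ∈ {6, 16}; for each such r, r³ ≡ 16 (mod 20).

Converse. The residues r modulo 20 with r³ ≡ 16 (mod 20) are exactly {6, 16}, and each is ≡ 6 (mod 10).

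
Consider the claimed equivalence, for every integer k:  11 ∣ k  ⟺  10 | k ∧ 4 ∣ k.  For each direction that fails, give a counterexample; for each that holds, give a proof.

(→) This fails: take k = 11. Certainly 11 ∣ 11, but 10 ∤ 11.

(←) This fails: take k = 20. Both 10 ∣ 20 and 4 ∣ 20, yet 20 is not a multiple of 11 (since 20 = 1·11 + 9), so 11 ∤ 20.

Neither direction holds.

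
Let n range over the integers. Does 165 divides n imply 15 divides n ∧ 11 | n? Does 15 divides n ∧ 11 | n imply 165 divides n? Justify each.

(⇒) If 165 ∣ n, write n = 165q. Since 165 = 11·15, n = 15·(11q), so 15 ∣ n; and since 165 = 15·11, n = 11·(15q), so 11 ∣ n.

(⇐) Suppose 15 ∣ n and 11 ∣ n. Any common multiple of 15 and 11 is a multiple of their lcm; here gcd(15, 11) = 1, so lcm(15, 11) = 15·11 = 165, so 165 ∣ n.

Both implications hold.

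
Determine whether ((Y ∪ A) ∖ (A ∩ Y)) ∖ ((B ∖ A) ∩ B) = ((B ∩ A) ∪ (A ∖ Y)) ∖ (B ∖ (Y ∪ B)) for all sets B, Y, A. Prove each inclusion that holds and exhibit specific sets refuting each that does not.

(⟹) This inclusion fails. Take B = ∅, Y = {1}, A = ∅; then 1 ∈ ((Y ∪ A) ∖ (A ∩ Y)) ∖ ((B ∖ A) ∩ B) but 1 ∉ ((B ∩ A) ∪ (A ∖ Y)) ∖ (B ∖ (Y ∪ B)).

(⟸) This inclusion fails. Take B = {1}, Y = {1}, A = {1}; then 1 ∈ ((B ∩ A) ∪ (A ∖ Y)) ∖ (B ∖ (Y ∪ B)) but 1 ∉ ((Y ∪ A) ∖ (A ∩ Y)) ∖ ((B ∖ A) ∩ B).

Neither inclusion holds.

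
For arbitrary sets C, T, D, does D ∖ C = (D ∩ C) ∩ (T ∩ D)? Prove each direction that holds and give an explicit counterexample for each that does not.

(⟹) This inclusion fails. Take C = ∅, T = ∅, D = {1}; then 1 ∈ D ∖ C but 1 ∉ (D ∩ C) ∩ (T ∩ D).

(⟸) This inclusion fails. Take C = {1}, T = {1}, D = {1}; then 1 ∈ (D ∩ C) ∩ (T ∩ D) but 1 ∉ D ∖ C.

Neither inclusion holds.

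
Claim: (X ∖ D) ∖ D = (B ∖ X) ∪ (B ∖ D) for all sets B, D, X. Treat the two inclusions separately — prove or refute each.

(⊆) fails and (⊇) fails.

(⊆) This inclusion fails. Take B = ∅, D = ∅, X = {1}; then 1 ∈ (X ∖ D) ∖ D but 1 ∉ (B ∖ X) ∪ (B ∖ D).

(⊇) This inclusion fails. Take B = {1}, D = ∅, X = ∅; then 1 ∈ (B ∖ X) ∪ (B ∖ D) but 1 ∉ (X ∖ D) ∖ D.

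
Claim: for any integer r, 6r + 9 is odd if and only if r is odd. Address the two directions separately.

(⇒) This fails: take r = 0. Then 6r + 9 = 9, which is odd, yet r = 0 is even, not odd.

(⇐) Suppose r is odd. Since 6 is even, 6r is even for every r, so 6r + 9 has the same parity as 9, which is odd. Hence 6r + 9 is odd.

Only the reverse direction holds.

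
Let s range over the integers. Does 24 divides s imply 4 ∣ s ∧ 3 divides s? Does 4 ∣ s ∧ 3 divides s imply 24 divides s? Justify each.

[⇒] If 24 ∣ s, write s = 24q. Since 24 = 6·4, s = 4·(6q), so 4 ∣ s; and since 24 = 8·3, s = 3·(8q), so 3 ∣ s.

[⇐] This fails: take s = 12. Both 4 ∣ 12 and 3 ∣ 12, yet 12 is not a multiple of 24 (since 12 = 0·24 + 12), so 24 ∤ 12.

Only the forward implication holds.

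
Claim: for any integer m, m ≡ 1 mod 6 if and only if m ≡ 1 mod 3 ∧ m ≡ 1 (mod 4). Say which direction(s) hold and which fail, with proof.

Only the reverse direction holds.

(⟹) This fails: m = 7 gives 7 ≡ 1 (mod 6) but 7 ≡ 3 (mod 4), so the conjunction on the right does not hold.

(⟸) Conversely, if m ≡ 1 (mod 3) and m ≡ 1 (mod 4), then by the Chinese remainder theorem m ≡ 1 (mod 12). Since 1 ≡ 1 (mod 6) and 6 ∣ 12, we get m ≡ 1 (mod 6).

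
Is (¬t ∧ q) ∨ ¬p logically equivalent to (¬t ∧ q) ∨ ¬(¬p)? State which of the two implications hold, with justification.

(⇒) fails and (⇐) fails.

Forward direction. This fails. Under p = F, q = F, t = F, the left side is true but the right side is false.

Converse. This fails. Under p = T, q = F, t = F, the left side is false but the right side is true.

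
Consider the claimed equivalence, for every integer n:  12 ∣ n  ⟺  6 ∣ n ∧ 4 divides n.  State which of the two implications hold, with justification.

(⟹) If 12 ∣ n, write n = 12q. Since 12 = 2·6, n = 6·(2q), so 6 ∣ n; and since 12 = 3·4, n = 4·(3q), so 4 ∣ n.

(⟸) Suppose 6 ∣ n and 4 ∣ n. Any common multiple of 6 and 4 is a multiple of their lcm; here lcm(6, 4) = 6·4/gcd(6, 4) = 24/2 = 12, so 12 ∣ n.

Both implications hold.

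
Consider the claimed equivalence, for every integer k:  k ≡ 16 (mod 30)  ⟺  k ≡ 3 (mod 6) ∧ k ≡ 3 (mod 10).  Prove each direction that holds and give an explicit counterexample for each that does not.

(⟹) This fails: k = 16 gives 16 ≡ 16 (mod 30) but 16 ≡ 4 (mod 6), so the conjunction on the right does not hold.

(⟸) This fails: k = 3 satisfies both congruences on the right (3 ≡ 3 mod 6 and 3 ≡ 3 mod 10) yet 3 ≡ 3 (mod 30), not 16.

(⇒) fails and (⇐) fails.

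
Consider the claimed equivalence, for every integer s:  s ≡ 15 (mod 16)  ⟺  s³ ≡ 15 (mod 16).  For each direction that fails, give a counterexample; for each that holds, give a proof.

(→) Suppose s ≡ 15 (mod 16). Write s = 16j + 15. Then (16j + 15)³ = 4096j³ + 11520j² + 10800j + 3375 = 16(256j³ + 720j² + 675j + 210) + 15, so s³ ≡ 15 (mod 16).

(←) Conversely, suppose s³ ≡ 15 (mod 16). The only residue r in {0, …, 15} with r³ ≡ 15 (mod 16) is r = 15, so s ≡ 15 (mod 16).

Both implications hold.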